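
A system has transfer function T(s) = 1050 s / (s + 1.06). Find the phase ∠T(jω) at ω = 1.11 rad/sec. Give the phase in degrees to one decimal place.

∠(j1.11) = 90.00°
∠(j1.11 + 1.06) = arctan(1.11/1.06) = 46.32°
∠T(j1.11) = 90.00° − 46.32° = 43.68°

43.7°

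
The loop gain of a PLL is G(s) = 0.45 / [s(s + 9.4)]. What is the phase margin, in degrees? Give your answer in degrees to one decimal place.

Gain crossover: |G(jω)| = 1 at ω ≈ 0.0479 rad/sec.
∠G(j0.0479) = −90° − arctan(0.0479/9.4) ≈ -90.29°
PM = 180° + (-90.29°) = 89.71°

89.7°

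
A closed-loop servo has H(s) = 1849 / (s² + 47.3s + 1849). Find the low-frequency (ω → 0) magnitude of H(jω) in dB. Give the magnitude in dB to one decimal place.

H(0) = 1849 / 1849 = 1
20 log₁₀(1) = 0.00 dB

0.0 dB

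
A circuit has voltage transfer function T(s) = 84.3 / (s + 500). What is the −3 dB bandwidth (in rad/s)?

For a single-pole low-pass, the −3 dB point is at the pole: ω = 500 rad/s.

500 rad/s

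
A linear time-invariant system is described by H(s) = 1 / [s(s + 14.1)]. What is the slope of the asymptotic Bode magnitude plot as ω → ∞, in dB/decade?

With 0 zeros and 2 poles, the high-frequency asymptotic slope is 20 × (0 − 2) = -40 dB/decade.

-40 dB/decade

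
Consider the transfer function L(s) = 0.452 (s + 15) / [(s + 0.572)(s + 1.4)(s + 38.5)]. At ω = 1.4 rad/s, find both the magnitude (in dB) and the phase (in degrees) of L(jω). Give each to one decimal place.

|L| = -24.6 dB, ∠L = -109.5°

|j1.4 + 15| = √(1.4² + 15²) = 15.07
|j1.4 + 0.572| = √(1.4² + 0.572²) = 1.512
|j1.4 + 1.4| = √(1.4² + 1.4²) = 1.98
|j1.4 + 38.5| = √(1.4² + 38.5²) = 38.53
|L(j1.4)| = 0.452 × 15.07 / (1.512 × 1.98 × 38.53) = 0.05903
20 log₁₀(0.05903) = -24.58 dB
∠(j1.4 + 15) = arctan(1.4/15) = 5.33°
∠(j1.4 + 0.572) = arctan(1.4/0.572) = 67.78°
∠(j1.4 + 1.4) = arctan(1.4/1.4) = 45.00°
∠(j1.4 + 38.5) = arctan(1.4/38.5) = 2.08°
∠L(j1.4) = 5.33° − (67.78° + 45.00° + 2.08°) = -109.53°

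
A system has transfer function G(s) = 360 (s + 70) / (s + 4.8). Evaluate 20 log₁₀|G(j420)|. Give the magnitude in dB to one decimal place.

|j420 + 70| = √(420² + 70²) = 425.8
|j420 + 4.8| = √(420² + 4.8²) = 420
|G(j420)| = 360 × 425.8 / 420 = 364.94
20 log₁₀(364.94) = 51.24 dB

51.2 dB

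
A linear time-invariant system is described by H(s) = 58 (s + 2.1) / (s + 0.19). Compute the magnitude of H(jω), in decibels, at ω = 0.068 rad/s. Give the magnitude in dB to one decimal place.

|j0.068 + 2.1| = √(0.068² + 2.1²) = 2.101
|j0.068 + 0.19| = √(0.068² + 0.19²) = 0.2018
|H(j0.068)| = 58 × 2.101 / 0.2018 = 603.88
20 log₁₀(603.88) = 55.62 dB

55.6 dB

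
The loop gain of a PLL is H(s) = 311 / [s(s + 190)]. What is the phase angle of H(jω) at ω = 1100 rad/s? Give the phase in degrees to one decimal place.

-170.2 deg

∠(j1100 + 190) = arctan(1100/190) = 80.20°
∠(j1100) = 90.00°
∠H(j1100) = − (80.20° + 90.00°) = -170.20°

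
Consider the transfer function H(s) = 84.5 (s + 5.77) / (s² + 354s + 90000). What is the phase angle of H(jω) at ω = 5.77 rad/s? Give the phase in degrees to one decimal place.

43.7°

∠(j5.77 + 5.77) = arctan(5.77/5.77) = 45.00°
∠[(j5.77)² + 354(j5.77) + 90000] = ∠[89967 + j2042.6] = 1.30°
∠H(j5.77) = 45.00° − 1.30° = 43.70°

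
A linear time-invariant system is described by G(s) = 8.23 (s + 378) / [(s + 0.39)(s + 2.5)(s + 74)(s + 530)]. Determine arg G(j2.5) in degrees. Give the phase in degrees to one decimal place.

-128.0°

∠(j2.5 + 378) = arctan(2.5/378) = 0.38°
∠(j2.5 + 0.39) = arctan(2.5/0.39) = 81.13°
∠(j2.5 + 2.5) = arctan(2.5/2.5) = 45.00°
∠(j2.5 + 74) = arctan(2.5/74) = 1.93°
∠(j2.5 + 530) = arctan(2.5/530) = 0.27°
∠G(j2.5) = 0.38° − (81.13° + 45.00° + 1.93° + 0.27°) = -127.96°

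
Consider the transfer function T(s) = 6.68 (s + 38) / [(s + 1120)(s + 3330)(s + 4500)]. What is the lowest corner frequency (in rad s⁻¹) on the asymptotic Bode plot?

38 rad s⁻¹

Break frequencies occur at each pole and zero magnitude: 38 rad s⁻¹, 1120 rad s⁻¹, 3330 rad s⁻¹, 4500 rad s⁻¹.
The lowest is 38 rad s⁻¹.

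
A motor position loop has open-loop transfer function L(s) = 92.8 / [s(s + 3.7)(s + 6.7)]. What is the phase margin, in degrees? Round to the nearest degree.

31°

Gain crossover: |L(jω)| = 1 at ω ≈ 2.77 rad/s.
∠L(j2.77) = −90° − arctan(2.77/3.7) − arctan(2.77/6.7) ≈ -149.27°
PM = 180° + (-149.27°) = 30.73°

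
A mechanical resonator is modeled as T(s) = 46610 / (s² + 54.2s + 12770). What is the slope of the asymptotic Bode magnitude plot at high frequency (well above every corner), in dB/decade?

With 0 zeros and 2 poles, the high-frequency asymptotic slope is 20 × (0 − 2) = -40 dB/decade.

-40 dB/decade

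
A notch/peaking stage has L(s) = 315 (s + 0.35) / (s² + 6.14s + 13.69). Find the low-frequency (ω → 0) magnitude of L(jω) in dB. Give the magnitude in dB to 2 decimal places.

L(0) = 315 × 0.35 / 13.69 = 8.0533
20 log₁₀(8.0533) = 18.120 dB

18.12 dB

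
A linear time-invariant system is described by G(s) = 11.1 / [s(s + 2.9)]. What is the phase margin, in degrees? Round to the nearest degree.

Gain crossover: |G(jω)| = 1 at ω ≈ 2.77 rad/sec.
∠G(j2.77) = −90° − arctan(2.77/2.9) ≈ -133.67°
PM = 180° + (-133.67°) = 46.33°

46°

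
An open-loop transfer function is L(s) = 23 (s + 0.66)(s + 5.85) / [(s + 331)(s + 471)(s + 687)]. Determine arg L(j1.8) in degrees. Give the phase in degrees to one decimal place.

∠(j1.8 + 0.66) = arctan(1.8/0.66) = 69.86°
∠(j1.8 + 5.85) = arctan(1.8/5.85) = 17.10°
∠(j1.8 + 331) = arctan(1.8/331) = 0.31°
∠(j1.8 + 471) = arctan(1.8/471) = 0.22°
∠(j1.8 + 687) = arctan(1.8/687) = 0.15°
∠L(j1.8) = 69.86° + 17.10° − (0.31° + 0.22° + 0.15°) = 86.29°

86.3°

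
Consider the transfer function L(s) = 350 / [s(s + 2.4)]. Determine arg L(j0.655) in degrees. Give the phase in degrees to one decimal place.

∠(j0.655 + 2.4) = arctan(0.655/2.4) = 15.27°
∠(j0.655) = 90.00°
∠L(j0.655) = − (15.27° + 90.00°) = -105.27°

-105.3°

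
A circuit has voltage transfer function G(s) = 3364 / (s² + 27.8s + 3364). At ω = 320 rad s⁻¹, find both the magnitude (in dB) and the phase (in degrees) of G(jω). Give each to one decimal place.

|G| = -29.4 dB, ∠G = -174.9 deg

|(j320)² + 27.8(j320) + 3364| = |-99036 + j8896| = 9.943e+04
|G(j320)| = 3364 / 9.943e+04 = 0.033831
20 log₁₀(0.033831) = -29.41 dB
∠[(j320)² + 27.8(j320) + 3364] = ∠[-99036 + j8896] = 174.87°
∠G(j320) = −174.87° = -174.87°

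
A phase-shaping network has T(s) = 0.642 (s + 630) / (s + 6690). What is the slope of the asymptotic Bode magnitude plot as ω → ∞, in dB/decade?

With 1 zero and 1 pole, the high-frequency asymptotic slope is 20 × (1 − 1) = 0 dB/decade.

0 dB/decade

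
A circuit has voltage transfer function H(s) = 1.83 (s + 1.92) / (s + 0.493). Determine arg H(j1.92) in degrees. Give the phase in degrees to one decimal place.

-30.6°

∠(j1.92 + 1.92) = arctan(1.92/1.92) = 45.00°
∠(j1.92 + 0.493) = arctan(1.92/0.493) = 75.60°
∠H(j1.92) = 45.00° − 75.60° = -30.60°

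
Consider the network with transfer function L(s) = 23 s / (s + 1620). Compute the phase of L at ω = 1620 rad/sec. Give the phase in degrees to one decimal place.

45.0 deg

∠(j1620) = 90.00°
∠(j1620 + 1620) = arctan(1620/1620) = 45.00°
∠L(j1620) = 90.00° − 45.00° = 45.00°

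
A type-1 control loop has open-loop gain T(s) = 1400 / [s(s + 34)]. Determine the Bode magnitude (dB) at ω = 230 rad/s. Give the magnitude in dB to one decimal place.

|j230 + 34| = √(230² + 34²) = 232.5
|j230| = 230
|T(j230)| = 1400 / (232.5 × 230) = 0.026181
20 log₁₀(0.026181) = -31.64 dB

-31.6 dB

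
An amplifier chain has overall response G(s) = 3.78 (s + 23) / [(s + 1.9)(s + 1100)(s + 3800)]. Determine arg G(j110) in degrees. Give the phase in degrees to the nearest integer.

-18°

∠(j110 + 23) = arctan(110/23) = 78.19°
∠(j110 + 1.9) = arctan(110/1.9) = 89.01°
∠(j110 + 1100) = arctan(110/1100) = 5.71°
∠(j110 + 3800) = arctan(110/3800) = 1.66°
∠G(j110) = 78.19° − (89.01° + 5.71° + 1.66°) = -18.19°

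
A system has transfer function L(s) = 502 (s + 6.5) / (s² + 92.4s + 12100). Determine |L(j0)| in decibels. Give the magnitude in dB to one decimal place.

-11.4 dB

L(0) = 502 × 6.5 / 12100 = 0.26967
20 log₁₀(0.26967) = -11.38 dB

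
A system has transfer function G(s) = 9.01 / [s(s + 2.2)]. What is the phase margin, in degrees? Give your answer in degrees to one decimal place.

Gain crossover: |G(jω)| = 1 at ω ≈ 2.63 rad/s.
∠G(j2.63) = −90° − arctan(2.63/2.2) ≈ -140.07°
PM = 180° + (-140.07°) = 39.93°

39.9°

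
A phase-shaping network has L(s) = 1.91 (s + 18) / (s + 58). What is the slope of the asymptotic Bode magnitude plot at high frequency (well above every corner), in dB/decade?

0 dB/decade

With 1 zero and 1 pole, the high-frequency asymptotic slope is 20 × (1 − 1) = 0 dB/decade.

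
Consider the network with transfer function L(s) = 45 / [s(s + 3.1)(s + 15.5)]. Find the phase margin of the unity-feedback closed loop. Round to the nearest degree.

71°

Gain crossover: |L(jω)| = 1 at ω ≈ 0.898 rad s⁻¹.
∠L(j0.898) = −90° − arctan(0.898/3.1) − arctan(0.898/15.5) ≈ -109.47°
PM = 180° + (-109.47°) = 70.53°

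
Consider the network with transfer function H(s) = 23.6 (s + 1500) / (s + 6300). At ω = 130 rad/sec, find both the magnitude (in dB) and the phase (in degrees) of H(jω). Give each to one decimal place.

|H| = 15.0 dB, ∠H = 3.8 deg

|j130 + 1500| = √(130² + 1500²) = 1506
|j130 + 6300| = √(130² + 6300²) = 6301
|H(j130)| = 23.6 × 1506 / 6301 = 5.6389
20 log₁₀(5.6389) = 15.02 dB
∠(j130 + 1500) = arctan(130/1500) = 4.95°
∠(j130 + 6300) = arctan(130/6300) = 1.18°
∠H(j130) = 4.95° − 1.18° = 3.77°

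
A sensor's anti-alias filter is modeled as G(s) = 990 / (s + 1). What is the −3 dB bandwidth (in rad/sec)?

For a single-pole low-pass, the −3 dB point is at the pole: ω = 1 rad/sec.

1 rad/sec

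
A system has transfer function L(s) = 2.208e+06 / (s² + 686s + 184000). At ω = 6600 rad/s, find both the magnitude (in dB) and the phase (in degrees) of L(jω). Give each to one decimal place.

|(j6600)² + 686(j6600) + 184000| = |-4.3376e+07 + j4.5276e+06| = 4.361e+07
|L(j6600)| = 2.208e+06 / 4.361e+07 = 0.050629
20 log₁₀(0.050629) = -25.91 dB
∠[(j6600)² + 686(j6600) + 184000] = ∠[-4.3376e+07 + j4.5276e+06] = 174.04°
∠L(j6600) = −174.04° = -174.04°

|L| = -25.9 dB, ∠L = -174.0°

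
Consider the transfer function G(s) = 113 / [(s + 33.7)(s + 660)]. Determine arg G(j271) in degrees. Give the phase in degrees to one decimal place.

-105.2°

∠(j271 + 33.7) = arctan(271/33.7) = 82.91°
∠(j271 + 660) = arctan(271/660) = 22.32°
∠G(j271) = − (82.91° + 22.32°) = -105.23°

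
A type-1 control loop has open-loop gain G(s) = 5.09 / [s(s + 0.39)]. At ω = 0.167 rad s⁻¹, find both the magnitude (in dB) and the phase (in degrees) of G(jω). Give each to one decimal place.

|G| = 37.1 dB, ∠G = -113.2 deg

|j0.167 + 0.39| = √(0.167² + 0.39²) = 0.4243
|j0.167| = 0.167
|G(j0.167)| = 5.09 / (0.4243 × 0.167) = 71.842
20 log₁₀(71.842) = 37.13 dB
∠(j0.167 + 0.39) = arctan(0.167/0.39) = 23.18°
∠(j0.167) = 90.00°
∠G(j0.167) = − (23.18° + 90.00°) = -113.18°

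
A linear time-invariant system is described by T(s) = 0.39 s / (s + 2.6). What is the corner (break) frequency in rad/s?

2.6 rad/s

The single real pole at s = −2.6 gives a corner at ω = 2.6 rad/s.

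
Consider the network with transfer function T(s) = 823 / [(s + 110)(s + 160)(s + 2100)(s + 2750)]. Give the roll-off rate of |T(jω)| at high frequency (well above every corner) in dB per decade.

-80 dB/decade

With 0 zeros and 4 poles, the high-frequency asymptotic slope is 20 × (0 − 4) = -80 dB/decade.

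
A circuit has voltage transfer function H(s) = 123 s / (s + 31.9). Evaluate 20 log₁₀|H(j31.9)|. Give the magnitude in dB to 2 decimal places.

|j31.9| = 31.9
|j31.9 + 31.9| = √(31.9² + 31.9²) = 45.11
|H(j31.9)| = 123 × 31.9 / 45.11 = 86.974
20 log₁₀(86.974) = 38.788 dB

38.79 dB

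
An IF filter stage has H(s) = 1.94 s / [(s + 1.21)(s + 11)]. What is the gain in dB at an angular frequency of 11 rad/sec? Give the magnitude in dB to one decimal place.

|j11| = 11
|j11 + 1.21| = √(11² + 1.21²) = 11.07
|j11 + 11| = √(11² + 11²) = 15.56
|H(j11)| = 1.94 × 11 / (11.07 × 15.56) = 0.12396
20 log₁₀(0.12396) = -18.13 dB

-18.1 dB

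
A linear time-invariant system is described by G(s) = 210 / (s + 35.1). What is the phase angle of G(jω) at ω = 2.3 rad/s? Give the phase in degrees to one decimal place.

-3.7 deg

∠(j2.3 + 35.1) = arctan(2.3/35.1) = 3.75°
∠G(j2.3) = −3.75° = -3.75°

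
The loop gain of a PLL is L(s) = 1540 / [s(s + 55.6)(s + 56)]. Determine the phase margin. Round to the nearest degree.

89°

Gain crossover: |L(jω)| = 1 at ω ≈ 0.495 rad s⁻¹.
∠L(j0.495) = −90° − arctan(0.495/55.6) − arctan(0.495/56) ≈ -91.02°
PM = 180° + (-91.02°) = 88.98°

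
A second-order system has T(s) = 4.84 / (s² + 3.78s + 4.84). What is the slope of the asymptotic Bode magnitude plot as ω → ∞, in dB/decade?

With 0 zeros and 2 poles, the high-frequency asymptotic slope is 20 × (0 − 2) = -40 dB/decade.

-40 dB/decade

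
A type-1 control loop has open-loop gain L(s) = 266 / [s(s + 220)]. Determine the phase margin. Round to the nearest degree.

Gain crossover: |L(jω)| = 1 at ω ≈ 1.21 rad s⁻¹.
∠L(j1.21) = −90° − arctan(1.21/220) ≈ -90.31°
PM = 180° + (-90.31°) = 89.69°

90°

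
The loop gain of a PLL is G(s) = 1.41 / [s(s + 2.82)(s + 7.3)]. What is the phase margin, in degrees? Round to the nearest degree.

88°

Gain crossover: |G(jω)| = 1 at ω ≈ 0.0685 rad s⁻¹.
∠G(j0.0685) = −90° − arctan(0.0685/2.82) − arctan(0.0685/7.3) ≈ -91.93°
PM = 180° + (-91.93°) = 88.07°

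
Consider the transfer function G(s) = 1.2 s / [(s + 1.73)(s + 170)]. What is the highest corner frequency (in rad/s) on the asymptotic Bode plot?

Break frequencies occur at each pole and zero magnitude: 1.73 rad/s, 170 rad/s.
The highest is 170 rad/s.

170 rad/s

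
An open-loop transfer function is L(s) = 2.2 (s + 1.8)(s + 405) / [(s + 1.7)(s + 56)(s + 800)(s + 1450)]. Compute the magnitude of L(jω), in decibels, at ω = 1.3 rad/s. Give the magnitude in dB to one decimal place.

|j1.3 + 1.8| = √(1.3² + 1.8²) = 2.22
|j1.3 + 405| = √(1.3² + 405²) = 405
|j1.3 + 1.7| = √(1.3² + 1.7²) = 2.14
|j1.3 + 56| = √(1.3² + 56²) = 56.02
|j1.3 + 800| = √(1.3² + 800²) = 800
|j1.3 + 1450| = √(1.3² + 1450²) = 1450
|L(j1.3)| = 2.2 × 2.22 × 405 / (2.14 × 56.02 × 800 × 1450) = 1.4227e-05
20 log₁₀(1.4227e-05) = -96.94 dB

-96.9 dB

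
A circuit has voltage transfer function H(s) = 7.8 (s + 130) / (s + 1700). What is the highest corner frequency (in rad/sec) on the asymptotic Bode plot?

Break frequencies occur at each pole and zero magnitude: 130 rad/sec, 1700 rad/sec.
The highest is 1700 rad/sec.

1700 rad/sec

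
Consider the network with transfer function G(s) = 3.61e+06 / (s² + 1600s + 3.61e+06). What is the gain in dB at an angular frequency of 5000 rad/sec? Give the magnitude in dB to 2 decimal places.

|(j5000)² + 1600(j5000) + 3.61e+06| = |-2.139e+07 + j8e+06| = 2.284e+07
|G(j5000)| = 3.61e+06 / 2.284e+07 = 0.15808
20 log₁₀(0.15808) = -16.023 dB

-16.02 dB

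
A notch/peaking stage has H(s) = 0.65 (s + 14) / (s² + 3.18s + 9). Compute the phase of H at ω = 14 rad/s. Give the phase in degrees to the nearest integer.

-122°

∠(j14 + 14) = arctan(14/14) = 45.00°
∠[(j14)² + 3.18(j14) + 9] = ∠[-187 + j44.52] = 166.61°
∠H(j14) = 45.00° − 166.61° = -121.61°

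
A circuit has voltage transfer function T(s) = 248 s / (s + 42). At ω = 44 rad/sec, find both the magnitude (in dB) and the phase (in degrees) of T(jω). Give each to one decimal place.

|j44| = 44
|j44 + 42| = √(44² + 42²) = 60.83
|T(j44)| = 248 × 44 / 60.83 = 179.39
20 log₁₀(179.39) = 45.08 dB
∠(j44) = 90.00°
∠(j44 + 42) = arctan(44/42) = 46.33°
∠T(j44) = 90.00° − 46.33° = 43.67°

|T| = 45.1 dB, ∠T = 43.7°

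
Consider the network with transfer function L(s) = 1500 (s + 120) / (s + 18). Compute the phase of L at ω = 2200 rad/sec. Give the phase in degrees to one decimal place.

∠(j2200 + 120) = arctan(2200/120) = 86.88°
∠(j2200 + 18) = arctan(2200/18) = 89.53°
∠L(j2200) = 86.88° − 89.53° = -2.65°

-2.7°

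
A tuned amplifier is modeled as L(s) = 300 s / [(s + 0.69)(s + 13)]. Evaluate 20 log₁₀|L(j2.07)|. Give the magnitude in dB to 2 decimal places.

|j2.07| = 2.07
|j2.07 + 0.69| = √(2.07² + 0.69²) = 2.182
|j2.07 + 13| = √(2.07² + 13²) = 13.16
|L(j2.07)| = 300 × 2.07 / (2.182 × 13.16) = 21.62
20 log₁₀(21.62) = 26.697 dB

26.70 dB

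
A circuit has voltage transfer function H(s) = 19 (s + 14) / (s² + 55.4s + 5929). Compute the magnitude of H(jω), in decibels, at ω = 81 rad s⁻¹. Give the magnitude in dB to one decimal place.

|j81 + 14| = √(81² + 14²) = 82.2
|(j81)² + 55.4(j81) + 5929| = |-632 + j4487.4| = 4532
|H(j81)| = 19 × 82.2 / 4532 = 0.34464
20 log₁₀(0.34464) = -9.25 dB

-9.3 dB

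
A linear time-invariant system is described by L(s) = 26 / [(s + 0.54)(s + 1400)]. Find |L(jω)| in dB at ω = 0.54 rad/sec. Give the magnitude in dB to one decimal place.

-32.3 dB

|j0.54 + 0.54| = √(0.54² + 0.54²) = 0.7637
|j0.54 + 1400| = √(0.54² + 1400²) = 1400
|L(j0.54)| = 26 / (0.7637 × 1400) = 0.024318
20 log₁₀(0.024318) = -32.28 dB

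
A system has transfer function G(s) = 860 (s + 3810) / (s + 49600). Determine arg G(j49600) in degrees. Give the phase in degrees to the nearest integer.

41 deg

∠(j49600 + 3810) = arctan(49600/3810) = 85.61°
∠(j49600 + 49600) = arctan(49600/49600) = 45.00°
∠G(j49600) = 85.61° − 45.00° = 40.61°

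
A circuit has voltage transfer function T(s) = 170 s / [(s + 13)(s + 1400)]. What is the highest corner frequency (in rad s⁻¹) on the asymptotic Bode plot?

Break frequencies occur at each pole and zero magnitude: 13 rad s⁻¹, 1400 rad s⁻¹.
The highest is 1400 rad s⁻¹.

1400 rad s⁻¹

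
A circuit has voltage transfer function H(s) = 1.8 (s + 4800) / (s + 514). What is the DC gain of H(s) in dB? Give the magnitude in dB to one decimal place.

24.5 dB

H(0) = 1.8 × 4800 / 514 = 16.809
20 log₁₀(16.809) = 24.51 dB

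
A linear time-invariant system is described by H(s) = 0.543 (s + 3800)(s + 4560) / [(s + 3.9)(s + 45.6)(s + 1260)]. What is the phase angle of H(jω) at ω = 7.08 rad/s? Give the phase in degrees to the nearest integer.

-70°

∠(j7.08 + 3800) = arctan(7.08/3800) = 0.11°
∠(j7.08 + 4560) = arctan(7.08/4560) = 0.09°
∠(j7.08 + 3.9) = arctan(7.08/3.9) = 61.15°
∠(j7.08 + 45.6) = arctan(7.08/45.6) = 8.83°
∠(j7.08 + 1260) = arctan(7.08/1260) = 0.32°
∠H(j7.08) = 0.11° + 0.09° − (61.15° + 8.83° + 0.32°) = -70.10°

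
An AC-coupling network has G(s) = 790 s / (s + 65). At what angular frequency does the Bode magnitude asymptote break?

The single real pole at s = −65 gives a corner at ω = 65 rad/s.

65 rad/s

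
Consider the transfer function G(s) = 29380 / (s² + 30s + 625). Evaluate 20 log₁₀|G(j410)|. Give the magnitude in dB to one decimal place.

-15.1 dB

|(j410)² + 30(j410) + 625| = |-1.6748e+05 + j12300| = 1.679e+05
|G(j410)| = 29380 / 1.679e+05 = 0.17496
20 log₁₀(0.17496) = -15.14 dB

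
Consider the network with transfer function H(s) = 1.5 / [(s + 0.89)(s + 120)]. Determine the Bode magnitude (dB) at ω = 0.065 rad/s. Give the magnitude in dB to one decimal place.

-37.1 dB

|j0.065 + 0.89| = √(0.065² + 0.89²) = 0.8924
|j0.065 + 120| = √(0.065² + 120²) = 120
|H(j0.065)| = 1.5 / (0.8924 × 120) = 0.014008
20 log₁₀(0.014008) = -37.07 dB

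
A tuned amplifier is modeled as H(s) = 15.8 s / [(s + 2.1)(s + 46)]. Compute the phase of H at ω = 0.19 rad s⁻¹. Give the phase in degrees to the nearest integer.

∠(j0.19) = 90.00°
∠(j0.19 + 2.1) = arctan(0.19/2.1) = 5.17°
∠(j0.19 + 46) = arctan(0.19/46) = 0.24°
∠H(j0.19) = 90.00° − (5.17° + 0.24°) = 84.59°

85 deg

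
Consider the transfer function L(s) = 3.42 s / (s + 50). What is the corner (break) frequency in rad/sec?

The single real pole at s = −50 gives a corner at ω = 50 rad/sec.

50 rad/sec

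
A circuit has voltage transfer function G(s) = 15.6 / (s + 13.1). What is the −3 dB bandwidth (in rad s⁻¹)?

13.1 rad s⁻¹

For a single-pole low-pass, the −3 dB point is at the pole: ω = 13.1 rad s⁻¹.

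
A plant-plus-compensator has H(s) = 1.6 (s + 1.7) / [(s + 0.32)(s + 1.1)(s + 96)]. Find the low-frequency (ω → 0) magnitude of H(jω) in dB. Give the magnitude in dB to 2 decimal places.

H(0) = 1.6 × 1.7 / (0.32 × 1.1 × 96) = 0.080492
20 log₁₀(0.080492) = -21.885 dB

-21.88 dB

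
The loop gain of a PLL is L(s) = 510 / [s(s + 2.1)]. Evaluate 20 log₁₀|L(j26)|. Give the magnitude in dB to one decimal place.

|j26 + 2.1| = √(26² + 2.1²) = 26.08
|j26| = 26
|L(j26)| = 510 / (26.08 × 26) = 0.75199
20 log₁₀(0.75199) = -2.48 dB

-2.5 dB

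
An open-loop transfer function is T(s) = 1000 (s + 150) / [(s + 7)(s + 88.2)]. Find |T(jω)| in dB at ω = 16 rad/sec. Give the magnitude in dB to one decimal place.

|j16 + 150| = √(16² + 150²) = 150.9
|j16 + 7| = √(16² + 7²) = 17.46
|j16 + 88.2| = √(16² + 88.2²) = 89.64
|T(j16)| = 1000 × 150.9 / (17.46 × 89.64) = 96.36
20 log₁₀(96.36) = 39.68 dB

39.7 dB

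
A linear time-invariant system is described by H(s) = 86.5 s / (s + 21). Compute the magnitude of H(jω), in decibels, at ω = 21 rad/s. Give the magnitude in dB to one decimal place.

35.7 dB

|j21| = 21
|j21 + 21| = √(21² + 21²) = 29.7
|H(j21)| = 86.5 × 21 / 29.7 = 61.165
20 log₁₀(61.165) = 35.73 dB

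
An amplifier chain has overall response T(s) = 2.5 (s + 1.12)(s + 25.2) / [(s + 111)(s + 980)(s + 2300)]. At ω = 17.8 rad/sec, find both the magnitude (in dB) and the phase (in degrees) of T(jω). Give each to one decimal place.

|T| = -105.3 dB, ∠T = 111.0 deg

|j17.8 + 1.12| = √(17.8² + 1.12²) = 17.84
|j17.8 + 25.2| = √(17.8² + 25.2²) = 30.85
|j17.8 + 111| = √(17.8² + 111²) = 112.4
|j17.8 + 980| = √(17.8² + 980²) = 980.2
|j17.8 + 2300| = √(17.8² + 2300²) = 2300
|T(j17.8)| = 2.5 × 17.84 × 30.85 / (112.4 × 980.2 × 2300) = 5.4279e-06
20 log₁₀(5.4279e-06) = -105.31 dB
∠(j17.8 + 1.12) = arctan(17.8/1.12) = 86.40°
∠(j17.8 + 25.2) = arctan(17.8/25.2) = 35.24°
∠(j17.8 + 111) = arctan(17.8/111) = 9.11°
∠(j17.8 + 980) = arctan(17.8/980) = 1.04°
∠(j17.8 + 2300) = arctan(17.8/2300) = 0.44°
∠T(j17.8) = 86.40° + 35.24° − (9.11° + 1.04° + 0.44°) = 111.04°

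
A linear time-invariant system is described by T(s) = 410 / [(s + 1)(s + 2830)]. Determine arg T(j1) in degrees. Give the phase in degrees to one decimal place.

-45.0 deg

∠(j1 + 1) = arctan(1/1) = 45.00°
∠(j1 + 2830) = arctan(1/2830) = 0.02°
∠T(j1) = − (45.00° + 0.02°) = -45.02°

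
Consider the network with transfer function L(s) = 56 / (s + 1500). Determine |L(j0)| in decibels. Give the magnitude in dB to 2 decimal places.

L(0) = 56 / 1500 = 0.037333
20 log₁₀(0.037333) = -28.558 dB

-28.56 dB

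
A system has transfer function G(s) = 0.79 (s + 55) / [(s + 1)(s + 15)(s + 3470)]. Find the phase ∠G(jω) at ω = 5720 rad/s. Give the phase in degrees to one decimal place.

-149.1°

∠(j5720 + 55) = arctan(5720/55) = 89.45°
∠(j5720 + 1) = arctan(5720/1) = 89.99°
∠(j5720 + 15) = arctan(5720/15) = 89.85°
∠(j5720 + 3470) = arctan(5720/3470) = 58.76°
∠G(j5720) = 89.45° − (89.99° + 89.85° + 58.76°) = -149.15°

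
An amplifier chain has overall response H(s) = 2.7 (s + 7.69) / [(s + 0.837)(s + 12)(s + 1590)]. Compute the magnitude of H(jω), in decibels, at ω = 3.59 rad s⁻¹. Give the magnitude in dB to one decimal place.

|j3.59 + 7.69| = √(3.59² + 7.69²) = 8.487
|j3.59 + 0.837| = √(3.59² + 0.837²) = 3.686
|j3.59 + 12| = √(3.59² + 12²) = 12.53
|j3.59 + 1590| = √(3.59² + 1590²) = 1590
|H(j3.59)| = 2.7 × 8.487 / (3.686 × 12.53 × 1590) = 0.00031212
20 log₁₀(0.00031212) = -70.11 dB

-70.1 dB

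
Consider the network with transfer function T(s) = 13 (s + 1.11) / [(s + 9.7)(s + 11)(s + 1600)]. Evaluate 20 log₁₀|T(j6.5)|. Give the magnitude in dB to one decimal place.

|j6.5 + 1.11| = √(6.5² + 1.11²) = 6.594
|j6.5 + 9.7| = √(6.5² + 9.7²) = 11.68
|j6.5 + 11| = √(6.5² + 11²) = 12.78
|j6.5 + 1600| = √(6.5² + 1600²) = 1600
|T(j6.5)| = 13 × 6.594 / (11.68 × 12.78 × 1600) = 0.00035912
20 log₁₀(0.00035912) = -68.90 dB

-68.9 dB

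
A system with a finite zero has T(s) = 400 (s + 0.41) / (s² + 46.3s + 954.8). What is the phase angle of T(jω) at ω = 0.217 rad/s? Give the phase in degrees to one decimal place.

∠(j0.217 + 0.41) = arctan(0.217/0.41) = 27.89°
∠[(j0.217)² + 46.3(j0.217) + 954.8] = ∠[954.75 + j10.047] = 0.60°
∠T(j0.217) = 27.89° − 0.60° = 27.29°

27.3°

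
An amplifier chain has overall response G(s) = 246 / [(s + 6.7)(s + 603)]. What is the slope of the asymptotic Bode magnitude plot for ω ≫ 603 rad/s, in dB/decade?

With 0 zeros and 2 poles, the high-frequency asymptotic slope is 20 × (0 − 2) = -40 dB/decade.

-40 dB/decade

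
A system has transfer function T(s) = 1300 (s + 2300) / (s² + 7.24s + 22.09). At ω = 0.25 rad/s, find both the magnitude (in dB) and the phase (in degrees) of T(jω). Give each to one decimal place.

|j0.25 + 2300| = √(0.25² + 2300²) = 2300
|(j0.25)² + 7.24(j0.25) + 22.09| = |22.027 + j1.81| = 22.1
|T(j0.25)| = 1300 × 2300 / 22.1 = 1.3528e+05
20 log₁₀(1.3528e+05) = 102.62 dB
∠(j0.25 + 2300) = arctan(0.25/2300) = 0.01°
∠[(j0.25)² + 7.24(j0.25) + 22.09] = ∠[22.027 + j1.81] = 4.70°
∠T(j0.25) = 0.01° − 4.70° = -4.69°

|T| = 102.6 dB, ∠T = -4.7 deg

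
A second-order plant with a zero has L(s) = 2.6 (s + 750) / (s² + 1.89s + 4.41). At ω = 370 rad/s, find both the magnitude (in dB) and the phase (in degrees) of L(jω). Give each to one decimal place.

|j370 + 750| = √(370² + 750²) = 836.3
|(j370)² + 1.89(j370) + 4.41| = |-1.369e+05 + j699.3| = 1.369e+05
|L(j370)| = 2.6 × 836.3 / 1.369e+05 = 0.015883
20 log₁₀(0.015883) = -35.98 dB
∠(j370 + 750) = arctan(370/750) = 26.26°
∠[(j370)² + 1.89(j370) + 4.41] = ∠[-1.369e+05 + j699.3] = 179.71°
∠L(j370) = 26.26° − 179.71° = -153.45°

|L| = -36.0 dB, ∠L = -153.4°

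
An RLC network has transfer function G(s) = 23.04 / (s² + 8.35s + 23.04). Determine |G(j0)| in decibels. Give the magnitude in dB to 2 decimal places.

0.00 dB

G(0) = 23.04 / 23.04 = 1
20 log₁₀(1) = 0.000 dB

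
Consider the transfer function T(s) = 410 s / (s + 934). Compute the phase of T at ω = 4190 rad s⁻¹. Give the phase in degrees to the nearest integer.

13°

∠(j4190) = 90.00°
∠(j4190 + 934) = arctan(4190/934) = 77.43°
∠T(j4190) = 90.00° − 77.43° = 12.57°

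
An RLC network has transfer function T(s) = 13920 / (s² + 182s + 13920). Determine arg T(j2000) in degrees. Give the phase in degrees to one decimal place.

-174.8°

∠[(j2000)² + 182(j2000) + 13920] = ∠[-3.9861e+06 + j3.64e+05] = 174.78°
∠T(j2000) = −174.78° = -174.78°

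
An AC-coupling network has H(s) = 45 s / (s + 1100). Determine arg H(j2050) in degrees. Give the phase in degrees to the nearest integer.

28°

∠(j2050) = 90.00°
∠(j2050 + 1100) = arctan(2050/1100) = 61.78°
∠H(j2050) = 90.00° − 61.78° = 28.22°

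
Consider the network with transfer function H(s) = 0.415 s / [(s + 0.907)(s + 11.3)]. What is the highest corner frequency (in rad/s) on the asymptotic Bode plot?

11.3 rad/s

Break frequencies occur at each pole and zero magnitude: 0.907 rad/s, 11.3 rad/s.
The highest is 11.3 rad/s.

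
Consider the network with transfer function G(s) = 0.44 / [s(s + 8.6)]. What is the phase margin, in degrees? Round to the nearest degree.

Gain crossover: |G(jω)| = 1 at ω ≈ 0.0512 rad/s.
∠G(j0.0512) = −90° − arctan(0.0512/8.6) ≈ -90.34°
PM = 180° + (-90.34°) = 89.66°

90°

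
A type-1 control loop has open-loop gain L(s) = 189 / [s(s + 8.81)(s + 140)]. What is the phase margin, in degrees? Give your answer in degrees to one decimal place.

88.9 deg

Gain crossover: |L(jω)| = 1 at ω ≈ 0.153 rad/s.
∠L(j0.153) = −90° − arctan(0.153/8.81) − arctan(0.153/140) ≈ -91.06°
PM = 180° + (-91.06°) = 88.94°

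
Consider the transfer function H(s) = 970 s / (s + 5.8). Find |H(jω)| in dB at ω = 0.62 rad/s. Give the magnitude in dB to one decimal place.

|j0.62| = 0.62
|j0.62 + 5.8| = √(0.62² + 5.8²) = 5.833
|H(j0.62)| = 970 × 0.62 / 5.833 = 103.1
20 log₁₀(103.1) = 40.27 dB

40.3 dB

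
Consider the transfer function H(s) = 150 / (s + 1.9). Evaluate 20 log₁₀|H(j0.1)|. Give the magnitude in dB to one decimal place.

|j0.1 + 1.9| = √(0.1² + 1.9²) = 1.903
|H(j0.1)| = 150 / 1.903 = 78.838
20 log₁₀(78.838) = 37.93 dB

37.9 dB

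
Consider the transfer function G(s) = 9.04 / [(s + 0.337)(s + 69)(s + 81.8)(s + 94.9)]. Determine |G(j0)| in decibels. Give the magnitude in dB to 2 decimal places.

-86.01 dB

G(0) = 9.04 / (0.337 × 69 × 81.8 × 94.9) = 5.0081e-05
20 log₁₀(5.0081e-05) = -86.007 dB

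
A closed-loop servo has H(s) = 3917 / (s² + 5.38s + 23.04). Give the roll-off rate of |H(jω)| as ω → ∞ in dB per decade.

-40 dB/decade

With 0 zeros and 2 poles, the high-frequency asymptotic slope is 20 × (0 − 2) = -40 dB/decade.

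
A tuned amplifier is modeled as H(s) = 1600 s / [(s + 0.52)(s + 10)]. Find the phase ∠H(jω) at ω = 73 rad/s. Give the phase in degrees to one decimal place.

∠(j73) = 90.00°
∠(j73 + 0.52) = arctan(73/0.52) = 89.59°
∠(j73 + 10) = arctan(73/10) = 82.20°
∠H(j73) = 90.00° − (89.59° + 82.20°) = -81.79°

-81.8°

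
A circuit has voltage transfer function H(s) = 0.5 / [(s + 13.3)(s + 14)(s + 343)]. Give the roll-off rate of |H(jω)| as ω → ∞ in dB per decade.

-60 dB/decade

With 0 zeros and 3 poles, the high-frequency asymptotic slope is 20 × (0 − 3) = -60 dB/decade.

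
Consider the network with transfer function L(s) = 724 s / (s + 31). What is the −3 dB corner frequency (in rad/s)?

For a single-pole high-pass, the −3 dB point is at the pole: ω = 31 rad/s.

31 rad/s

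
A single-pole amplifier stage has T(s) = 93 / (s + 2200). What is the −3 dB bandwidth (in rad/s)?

2200 rad/s

For a single-pole low-pass, the −3 dB point is at the pole: ω = 2200 rad/s.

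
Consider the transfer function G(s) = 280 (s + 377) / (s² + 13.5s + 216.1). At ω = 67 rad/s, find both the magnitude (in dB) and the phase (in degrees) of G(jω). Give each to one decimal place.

|j67 + 377| = √(67² + 377²) = 382.9
|(j67)² + 13.5(j67) + 216.1| = |-4272.9 + j904.5| = 4368
|G(j67)| = 280 × 382.9 / 4368 = 24.548
20 log₁₀(24.548) = 27.80 dB
∠(j67 + 377) = arctan(67/377) = 10.08°
∠[(j67)² + 13.5(j67) + 216.1] = ∠[-4272.9 + j904.5] = 168.05°
∠G(j67) = 10.08° − 168.05° = -157.97°

|G| = 27.8 dB, ∠G = -158.0°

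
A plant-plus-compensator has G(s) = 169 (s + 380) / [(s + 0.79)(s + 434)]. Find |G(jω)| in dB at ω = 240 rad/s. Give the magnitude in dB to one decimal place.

|j240 + 380| = √(240² + 380²) = 449.4
|j240 + 0.79| = √(240² + 0.79²) = 240
|j240 + 434| = √(240² + 434²) = 495.9
|G(j240)| = 169 × 449.4 / (240 × 495.9) = 0.63815
20 log₁₀(0.63815) = -3.90 dB

-3.9 dB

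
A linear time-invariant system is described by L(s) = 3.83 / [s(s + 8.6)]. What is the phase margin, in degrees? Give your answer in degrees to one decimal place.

Gain crossover: |L(jω)| = 1 at ω ≈ 0.445 rad/s.
∠L(j0.445) = −90° − arctan(0.445/8.6) ≈ -92.96°
PM = 180° + (-92.96°) = 87.04°

87.0 deg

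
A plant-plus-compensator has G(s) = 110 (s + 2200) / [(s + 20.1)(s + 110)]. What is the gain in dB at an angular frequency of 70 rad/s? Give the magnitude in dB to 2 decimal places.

|j70 + 2200| = √(70² + 2200²) = 2201
|j70 + 20.1| = √(70² + 20.1²) = 72.83
|j70 + 110| = √(70² + 110²) = 130.4
|G(j70)| = 110 × 2201 / (72.83 × 130.4) = 25.498
20 log₁₀(25.498) = 28.130 dB

28.13 dB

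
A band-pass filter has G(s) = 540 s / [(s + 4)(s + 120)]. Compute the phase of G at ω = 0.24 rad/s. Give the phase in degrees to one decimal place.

∠(j0.24) = 90.00°
∠(j0.24 + 4) = arctan(0.24/4) = 3.43°
∠(j0.24 + 120) = arctan(0.24/120) = 0.11°
∠G(j0.24) = 90.00° − (3.43° + 0.11°) = 86.45°

86.5 deg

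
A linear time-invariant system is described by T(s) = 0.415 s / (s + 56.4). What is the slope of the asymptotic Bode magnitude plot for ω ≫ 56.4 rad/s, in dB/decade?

With 1 zero and 1 pole, the high-frequency asymptotic slope is 20 × (1 − 1) = 0 dB/decade.

0 dB/decade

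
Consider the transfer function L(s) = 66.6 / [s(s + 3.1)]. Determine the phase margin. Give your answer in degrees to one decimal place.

21.5°

Gain crossover: |L(jω)| = 1 at ω ≈ 7.87 rad/s.
∠L(j7.87) = −90° − arctan(7.87/3.1) ≈ -158.51°
PM = 180° + (-158.51°) = 21.49°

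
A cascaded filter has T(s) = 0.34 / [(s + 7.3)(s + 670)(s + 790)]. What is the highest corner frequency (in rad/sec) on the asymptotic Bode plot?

790 rad/sec

Break frequencies occur at each pole and zero magnitude: 7.3 rad/sec, 670 rad/sec, 790 rad/sec.
The highest is 790 rad/sec.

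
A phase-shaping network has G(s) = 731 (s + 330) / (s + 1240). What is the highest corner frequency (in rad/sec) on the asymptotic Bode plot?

1240 rad/sec

Break frequencies occur at each pole and zero magnitude: 330 rad/sec, 1240 rad/sec.
The highest is 1240 rad/sec.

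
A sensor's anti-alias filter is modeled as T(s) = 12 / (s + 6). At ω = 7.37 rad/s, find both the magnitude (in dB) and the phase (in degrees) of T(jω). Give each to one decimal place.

|T| = 2.0 dB, ∠T = -50.9 deg

|j7.37 + 6| = √(7.37² + 6²) = 9.504
|T(j7.37)| = 12 / 9.504 = 1.2627
20 log₁₀(1.2627) = 2.03 dB
∠(j7.37 + 6) = arctan(7.37/6) = 50.85°
∠T(j7.37) = −50.85° = -50.85°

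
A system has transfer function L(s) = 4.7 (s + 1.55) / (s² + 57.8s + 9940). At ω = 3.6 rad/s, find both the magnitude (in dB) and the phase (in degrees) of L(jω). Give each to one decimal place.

|j3.6 + 1.55| = √(3.6² + 1.55²) = 3.92
|(j3.6)² + 57.8(j3.6) + 9940| = |9927 + j208.08| = 9929
|L(j3.6)| = 4.7 × 3.92 / 9929 = 0.0018553
20 log₁₀(0.0018553) = -54.63 dB
∠(j3.6 + 1.55) = arctan(3.6/1.55) = 66.71°
∠[(j3.6)² + 57.8(j3.6) + 9940] = ∠[9927 + j208.08] = 1.20°
∠L(j3.6) = 66.71° − 1.20° = 65.50°

|L| = -54.6 dB, ∠L = 65.5°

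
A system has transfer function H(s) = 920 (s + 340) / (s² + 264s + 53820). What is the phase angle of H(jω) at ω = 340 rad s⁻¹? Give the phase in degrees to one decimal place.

-79.5°

∠(j340 + 340) = arctan(340/340) = 45.00°
∠[(j340)² + 264(j340) + 53820] = ∠[-61780 + j89760] = 124.54°
∠H(j340) = 45.00° − 124.54° = -79.54°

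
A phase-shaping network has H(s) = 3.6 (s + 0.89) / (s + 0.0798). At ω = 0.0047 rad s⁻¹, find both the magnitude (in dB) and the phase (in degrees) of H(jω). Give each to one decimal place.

|j0.0047 + 0.89| = √(0.0047² + 0.89²) = 0.89
|j0.0047 + 0.0798| = √(0.0047² + 0.0798²) = 0.07994
|H(j0.0047)| = 3.6 × 0.89 / 0.07994 = 40.081
20 log₁₀(40.081) = 32.06 dB
∠(j0.0047 + 0.89) = arctan(0.0047/0.89) = 0.30°
∠(j0.0047 + 0.0798) = arctan(0.0047/0.0798) = 3.37°
∠H(j0.0047) = 0.30° − 3.37° = -3.07°

|H| = 32.1 dB, ∠H = -3.1°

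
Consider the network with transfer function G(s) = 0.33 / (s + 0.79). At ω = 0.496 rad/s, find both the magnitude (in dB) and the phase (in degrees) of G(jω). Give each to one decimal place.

|j0.496 + 0.79| = √(0.496² + 0.79²) = 0.9328
|G(j0.496)| = 0.33 / 0.9328 = 0.35377
20 log₁₀(0.35377) = -9.03 dB
∠(j0.496 + 0.79) = arctan(0.496/0.79) = 32.12°
∠G(j0.496) = −32.12° = -32.12°

|G| = -9.0 dB, ∠G = -32.1°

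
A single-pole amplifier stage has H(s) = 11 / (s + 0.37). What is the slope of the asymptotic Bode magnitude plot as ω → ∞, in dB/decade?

-20 dB/decade

With 0 zeros and 1 pole, the high-frequency asymptotic slope is 20 × (0 − 1) = -20 dB/decade.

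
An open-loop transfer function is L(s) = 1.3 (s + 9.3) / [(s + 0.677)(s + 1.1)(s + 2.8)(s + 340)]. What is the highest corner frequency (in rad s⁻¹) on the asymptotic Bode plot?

Break frequencies occur at each pole and zero magnitude: 0.677 rad s⁻¹, 1.1 rad s⁻¹, 2.8 rad s⁻¹, 9.3 rad s⁻¹, 340 rad s⁻¹.
The highest is 340 rad s⁻¹.

340 rad s⁻¹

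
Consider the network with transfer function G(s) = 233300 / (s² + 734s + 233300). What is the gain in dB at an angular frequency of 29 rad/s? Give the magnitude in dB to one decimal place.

|(j29)² + 734(j29) + 233300| = |2.3246e+05 + j21286| = 2.334e+05
|G(j29)| = 233300 / 2.334e+05 = 0.99944
20 log₁₀(0.99944) = -0.00 dB

-0.0 dB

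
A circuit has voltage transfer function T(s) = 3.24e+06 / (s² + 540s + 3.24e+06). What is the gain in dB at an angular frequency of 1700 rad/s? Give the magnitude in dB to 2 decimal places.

10.36 dB

|(j1700)² + 540(j1700) + 3.24e+06| = |3.5e+05 + j9.18e+05| = 9.825e+05
|T(j1700)| = 3.24e+06 / 9.825e+05 = 3.2979
20 log₁₀(3.2979) = 10.365 dB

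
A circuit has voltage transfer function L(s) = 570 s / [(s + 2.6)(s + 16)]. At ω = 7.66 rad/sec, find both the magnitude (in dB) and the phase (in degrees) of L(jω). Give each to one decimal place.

|L| = 29.7 dB, ∠L = -6.8°

|j7.66| = 7.66
|j7.66 + 2.6| = √(7.66² + 2.6²) = 8.089
|j7.66 + 16| = √(7.66² + 16²) = 17.74
|L(j7.66)| = 570 × 7.66 / (8.089 × 17.74) = 30.427
20 log₁₀(30.427) = 29.67 dB
∠(j7.66) = 90.00°
∠(j7.66 + 2.6) = arctan(7.66/2.6) = 71.25°
∠(j7.66 + 16) = arctan(7.66/16) = 25.58°
∠L(j7.66) = 90.00° − (71.25° + 25.58°) = -6.83°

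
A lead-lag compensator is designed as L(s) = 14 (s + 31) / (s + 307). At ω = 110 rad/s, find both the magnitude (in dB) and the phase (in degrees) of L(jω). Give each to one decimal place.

|j110 + 31| = √(110² + 31²) = 114.3
|j110 + 307| = √(110² + 307²) = 326.1
|L(j110)| = 14 × 114.3 / 326.1 = 4.9062
20 log₁₀(4.9062) = 13.81 dB
∠(j110 + 31) = arctan(110/31) = 74.26°
∠(j110 + 307) = arctan(110/307) = 19.71°
∠L(j110) = 74.26° − 19.71° = 54.55°

|L| = 13.8 dB, ∠L = 54.5°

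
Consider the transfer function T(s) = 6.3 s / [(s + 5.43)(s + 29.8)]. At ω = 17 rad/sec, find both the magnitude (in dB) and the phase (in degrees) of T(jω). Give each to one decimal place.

|j17| = 17
|j17 + 5.43| = √(17² + 5.43²) = 17.85
|j17 + 29.8| = √(17² + 29.8²) = 34.31
|T(j17)| = 6.3 × 17 / (17.85 × 34.31) = 0.17492
20 log₁₀(0.17492) = -15.14 dB
∠(j17) = 90.00°
∠(j17 + 5.43) = arctan(17/5.43) = 72.29°
∠(j17 + 29.8) = arctan(17/29.8) = 29.70°
∠T(j17) = 90.00° − (72.29° + 29.70°) = -11.99°

|T| = -15.1 dB, ∠T = -12.0°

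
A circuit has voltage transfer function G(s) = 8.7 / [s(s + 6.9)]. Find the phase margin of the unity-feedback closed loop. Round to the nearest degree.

Gain crossover: |G(jω)| = 1 at ω ≈ 1.24 rad/sec.
∠G(j1.24) = −90° − arctan(1.24/6.9) ≈ -100.20°
PM = 180° + (-100.20°) = 79.80°

80°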